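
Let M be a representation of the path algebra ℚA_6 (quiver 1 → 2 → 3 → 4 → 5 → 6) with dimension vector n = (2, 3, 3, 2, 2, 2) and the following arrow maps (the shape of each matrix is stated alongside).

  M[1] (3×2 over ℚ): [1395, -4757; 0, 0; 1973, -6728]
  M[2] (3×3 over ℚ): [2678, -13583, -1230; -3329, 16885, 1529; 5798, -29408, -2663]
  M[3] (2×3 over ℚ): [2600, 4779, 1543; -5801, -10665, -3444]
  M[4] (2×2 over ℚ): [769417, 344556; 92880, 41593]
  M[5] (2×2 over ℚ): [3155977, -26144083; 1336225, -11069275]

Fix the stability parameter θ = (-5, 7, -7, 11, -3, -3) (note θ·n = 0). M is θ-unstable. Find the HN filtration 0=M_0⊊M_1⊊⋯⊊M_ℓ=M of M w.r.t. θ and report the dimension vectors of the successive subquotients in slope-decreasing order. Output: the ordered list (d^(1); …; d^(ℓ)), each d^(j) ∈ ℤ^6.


Interval decomposition of M: I[1,5], I[1,6], I[2,3], I[6,6].
HN type (ℓ=5): μ^(1)=4; μ^(2)=5/3; μ^(3)=0; μ^(4)=-3; μ^(5)=-5

((0, 0, 0, 1, 1, 0); (0, 0, 0, 1, 1, 1); (0, 3, 3, 0, 0, 0); (0, 0, 0, 0, 0, 1); (2, 0, 0, 0, 0, 0))


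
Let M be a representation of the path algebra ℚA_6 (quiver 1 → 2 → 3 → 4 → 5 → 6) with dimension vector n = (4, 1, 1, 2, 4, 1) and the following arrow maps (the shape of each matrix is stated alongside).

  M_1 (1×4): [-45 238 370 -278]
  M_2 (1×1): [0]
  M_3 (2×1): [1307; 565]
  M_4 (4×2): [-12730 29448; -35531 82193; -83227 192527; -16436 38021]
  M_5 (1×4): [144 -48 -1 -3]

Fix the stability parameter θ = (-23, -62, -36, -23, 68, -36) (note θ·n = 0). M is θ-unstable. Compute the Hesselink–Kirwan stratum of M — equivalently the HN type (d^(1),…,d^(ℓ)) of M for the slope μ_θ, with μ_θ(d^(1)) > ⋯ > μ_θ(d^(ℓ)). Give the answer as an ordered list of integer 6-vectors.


Interval decomposition of M: I[1,1]^3, I[1,2], I[3,6], I[4,5], I[5,5]^2.
HN type (ℓ=5): μ^(1)=68; μ^(2)=16; μ^(3)=-23; μ^(4)=-36; μ^(5)=-85/2

((0, 0, 0, 0, 3, 0); (0, 0, 0, 0, 1, 1); (3, 0, 0, 2, 0, 0); (0, 0, 1, 0, 0, 0); (1, 1, 0, 0, 0, 0))


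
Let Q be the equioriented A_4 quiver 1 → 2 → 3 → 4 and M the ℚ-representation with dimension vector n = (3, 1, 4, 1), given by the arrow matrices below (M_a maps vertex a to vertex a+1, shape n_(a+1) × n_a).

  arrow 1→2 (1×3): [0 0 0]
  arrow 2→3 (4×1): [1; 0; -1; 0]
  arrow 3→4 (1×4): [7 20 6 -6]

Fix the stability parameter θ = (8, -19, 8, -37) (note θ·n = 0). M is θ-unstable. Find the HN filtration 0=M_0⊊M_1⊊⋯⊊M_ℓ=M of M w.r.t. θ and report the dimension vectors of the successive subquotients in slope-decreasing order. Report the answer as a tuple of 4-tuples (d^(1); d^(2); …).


Via rank(M_{q-1}∘⋯∘M_p): M ≅ I[1,1]^3, I[2,4], I[3,3]^3.
μ_θ-semistable layers: μ^(1)=8; μ^(2)=-29/2; μ^(3)=-19

((3, 0, 3, 0); (0, 0, 1, 1); (0, 1, 0, 0))


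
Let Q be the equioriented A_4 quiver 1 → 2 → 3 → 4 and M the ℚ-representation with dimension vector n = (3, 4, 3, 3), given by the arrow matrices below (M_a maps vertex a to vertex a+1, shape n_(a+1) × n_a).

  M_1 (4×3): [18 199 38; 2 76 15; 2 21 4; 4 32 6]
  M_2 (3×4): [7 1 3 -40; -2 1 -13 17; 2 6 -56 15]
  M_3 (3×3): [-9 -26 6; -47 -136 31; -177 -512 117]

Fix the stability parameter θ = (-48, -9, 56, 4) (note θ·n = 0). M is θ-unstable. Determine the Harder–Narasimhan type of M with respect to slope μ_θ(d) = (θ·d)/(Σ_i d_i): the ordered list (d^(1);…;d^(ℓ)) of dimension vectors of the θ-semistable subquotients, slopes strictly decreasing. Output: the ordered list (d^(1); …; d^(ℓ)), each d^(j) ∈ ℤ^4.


Via rank(M_{q-1}∘⋯∘M_p): M ≅ I[1,1], I[1,4]^2, I[2,2], I[2,3], I[4,4].
μ_θ-semistable layers: μ^(1)=56; μ^(2)=30; μ^(3)=4; μ^(4)=-9; μ^(5)=-48

((0, 0, 1, 0); (0, 0, 2, 2); (0, 0, 0, 1); (0, 4, 0, 0); (3, 0, 0, 0))


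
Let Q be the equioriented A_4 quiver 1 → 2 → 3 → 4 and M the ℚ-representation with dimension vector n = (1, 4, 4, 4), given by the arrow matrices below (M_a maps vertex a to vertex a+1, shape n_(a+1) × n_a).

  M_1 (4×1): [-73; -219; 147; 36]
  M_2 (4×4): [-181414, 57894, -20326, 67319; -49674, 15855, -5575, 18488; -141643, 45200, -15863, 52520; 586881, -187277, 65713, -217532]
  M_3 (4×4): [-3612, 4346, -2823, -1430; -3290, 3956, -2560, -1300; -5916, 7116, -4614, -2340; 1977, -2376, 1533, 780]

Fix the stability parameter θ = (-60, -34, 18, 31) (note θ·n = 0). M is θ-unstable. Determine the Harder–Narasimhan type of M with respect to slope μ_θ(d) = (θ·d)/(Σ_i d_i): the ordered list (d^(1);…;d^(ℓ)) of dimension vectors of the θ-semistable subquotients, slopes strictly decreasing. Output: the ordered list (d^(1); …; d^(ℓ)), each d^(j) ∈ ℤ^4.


Interval decomposition of M: I[1,3], I[2,3], I[2,4]^2, I[4,4]^2.
HN type (ℓ=4): μ^(1)=31; μ^(2)=18; μ^(3)=-34; μ^(4)=-60

((0, 0, 0, 4); (0, 0, 4, 0); (0, 4, 0, 0); (1, 0, 0, 0))


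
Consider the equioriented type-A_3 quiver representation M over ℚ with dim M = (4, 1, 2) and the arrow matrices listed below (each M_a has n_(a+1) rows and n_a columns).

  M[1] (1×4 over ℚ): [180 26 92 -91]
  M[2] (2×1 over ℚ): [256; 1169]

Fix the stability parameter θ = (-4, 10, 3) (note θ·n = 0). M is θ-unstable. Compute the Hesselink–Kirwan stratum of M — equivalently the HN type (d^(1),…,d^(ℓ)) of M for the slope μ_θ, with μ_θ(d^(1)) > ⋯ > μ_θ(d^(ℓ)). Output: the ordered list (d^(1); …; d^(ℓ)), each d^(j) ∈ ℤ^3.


Barcode: M ≅ I[1,1]^3, I[1,3], I[3,3]. HN layers by μ_θ (3 steps, strictly decreasing):
  μ^(1)=13/2; μ^(2)=3; μ^(3)=-4

((0, 1, 1); (0, 0, 1); (4, 0, 0))


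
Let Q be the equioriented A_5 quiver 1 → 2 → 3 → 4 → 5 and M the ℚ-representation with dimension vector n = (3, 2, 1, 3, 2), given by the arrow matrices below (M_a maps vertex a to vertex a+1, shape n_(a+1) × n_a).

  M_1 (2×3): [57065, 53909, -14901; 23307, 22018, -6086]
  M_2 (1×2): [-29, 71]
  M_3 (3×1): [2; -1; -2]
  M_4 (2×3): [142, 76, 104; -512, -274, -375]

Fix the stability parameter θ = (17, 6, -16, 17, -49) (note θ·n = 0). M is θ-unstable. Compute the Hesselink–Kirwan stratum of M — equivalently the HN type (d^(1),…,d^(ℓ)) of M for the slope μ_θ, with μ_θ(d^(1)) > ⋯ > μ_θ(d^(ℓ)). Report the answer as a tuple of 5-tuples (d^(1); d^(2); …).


Via rank(M_{q-1}∘⋯∘M_p): M ≅ I[1,1], I[1,2], I[1,4], I[4,5]^2.
μ_θ-semistable layers: μ^(1)=17; μ^(2)=23/2; μ^(3)=7/3; μ^(4)=-16

((1, 0, 0, 1, 0); (1, 1, 0, 0, 0); (1, 1, 1, 0, 0); (0, 0, 0, 2, 2))


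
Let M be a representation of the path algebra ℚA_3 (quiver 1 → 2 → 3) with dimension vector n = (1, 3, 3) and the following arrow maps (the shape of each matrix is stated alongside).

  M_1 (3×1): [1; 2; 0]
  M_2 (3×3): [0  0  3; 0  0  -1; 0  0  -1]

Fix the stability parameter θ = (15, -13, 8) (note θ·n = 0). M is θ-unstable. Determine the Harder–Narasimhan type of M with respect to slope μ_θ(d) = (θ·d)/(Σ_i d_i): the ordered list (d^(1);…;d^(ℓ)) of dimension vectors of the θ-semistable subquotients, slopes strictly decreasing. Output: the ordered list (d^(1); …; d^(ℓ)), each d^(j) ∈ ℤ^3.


Via rank(M_{q-1}∘⋯∘M_p): M ≅ I[1,2], I[2,2], I[2,3], I[3,3]^2.
μ_θ-semistable layers: μ^(1)=8; μ^(2)=1; μ^(3)=-13

((0, 0, 3); (1, 1, 0); (0, 2, 0))


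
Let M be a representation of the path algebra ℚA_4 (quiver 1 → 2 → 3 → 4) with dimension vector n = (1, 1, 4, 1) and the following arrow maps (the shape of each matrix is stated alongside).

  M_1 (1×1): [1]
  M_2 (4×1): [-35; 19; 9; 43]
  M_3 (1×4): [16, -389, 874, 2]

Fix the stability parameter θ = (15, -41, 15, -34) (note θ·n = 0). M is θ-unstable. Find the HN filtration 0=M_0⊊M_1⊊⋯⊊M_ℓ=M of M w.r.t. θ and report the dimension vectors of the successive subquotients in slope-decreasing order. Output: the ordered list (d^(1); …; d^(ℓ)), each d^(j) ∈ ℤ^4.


Barcode: M ≅ I[1,4], I[3,3]^3. HN layers by μ_θ (3 steps, strictly decreasing):
  μ^(1)=15; μ^(2)=-19/2; μ^(3)=-13

((0, 0, 3, 0); (0, 0, 1, 1); (1, 1, 0, 0))


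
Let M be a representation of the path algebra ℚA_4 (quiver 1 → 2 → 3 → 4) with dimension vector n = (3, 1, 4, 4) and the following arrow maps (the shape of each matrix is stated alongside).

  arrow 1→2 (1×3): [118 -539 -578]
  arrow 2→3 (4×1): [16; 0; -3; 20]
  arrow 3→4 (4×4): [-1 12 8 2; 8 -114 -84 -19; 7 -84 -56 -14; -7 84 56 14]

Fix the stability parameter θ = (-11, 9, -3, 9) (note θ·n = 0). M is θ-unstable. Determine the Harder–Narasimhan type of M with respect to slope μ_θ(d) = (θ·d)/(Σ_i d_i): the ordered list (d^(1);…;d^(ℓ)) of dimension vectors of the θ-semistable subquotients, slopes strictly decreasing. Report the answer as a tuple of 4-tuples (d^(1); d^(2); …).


Barcode: M ≅ I[1,1]^2, I[1,3], I[3,3], I[3,4]^2, I[4,4]^2. HN layers by μ_θ (4 steps, strictly decreasing):
  μ^(1)=9; μ^(2)=3; μ^(3)=-3; μ^(4)=-11

((0, 0, 0, 4); (0, 1, 1, 0); (0, 0, 3, 0); (3, 0, 0, 0))


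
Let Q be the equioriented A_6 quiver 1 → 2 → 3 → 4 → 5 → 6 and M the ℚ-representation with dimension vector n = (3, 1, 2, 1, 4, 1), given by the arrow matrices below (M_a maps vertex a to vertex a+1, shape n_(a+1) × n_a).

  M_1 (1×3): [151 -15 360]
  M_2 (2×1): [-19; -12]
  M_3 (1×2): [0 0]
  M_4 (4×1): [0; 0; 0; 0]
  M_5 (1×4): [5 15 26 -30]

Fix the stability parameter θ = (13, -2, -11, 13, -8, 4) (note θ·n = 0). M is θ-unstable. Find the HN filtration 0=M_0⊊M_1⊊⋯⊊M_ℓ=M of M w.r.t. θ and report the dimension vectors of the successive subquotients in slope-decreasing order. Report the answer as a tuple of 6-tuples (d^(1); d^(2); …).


Barcode: M ≅ I[1,1]^2, I[1,3], I[3,3], I[4,4], I[5,5]^3, I[5,6]. HN layers by μ_θ (5 steps, strictly decreasing):
  μ^(1)=13; μ^(2)=4; μ^(3)=0; μ^(4)=-8; μ^(5)=-11

((2, 0, 0, 1, 0, 0); (0, 0, 0, 0, 0, 1); (1, 1, 1, 0, 0, 0); (0, 0, 0, 0, 4, 0); (0, 0, 1, 0, 0, 0))


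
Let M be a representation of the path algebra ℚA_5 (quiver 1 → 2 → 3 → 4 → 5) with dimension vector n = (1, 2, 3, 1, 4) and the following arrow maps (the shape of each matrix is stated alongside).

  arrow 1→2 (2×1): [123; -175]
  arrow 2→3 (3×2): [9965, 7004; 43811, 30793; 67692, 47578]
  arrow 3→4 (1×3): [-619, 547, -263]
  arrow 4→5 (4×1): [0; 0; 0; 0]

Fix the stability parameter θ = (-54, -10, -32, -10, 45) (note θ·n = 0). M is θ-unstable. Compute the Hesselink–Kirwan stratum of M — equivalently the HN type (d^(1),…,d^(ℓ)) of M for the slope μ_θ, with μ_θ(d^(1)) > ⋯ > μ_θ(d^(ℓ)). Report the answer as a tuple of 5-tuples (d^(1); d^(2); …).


Barcode: M ≅ I[1,4], I[2,3], I[3,3], I[5,5]^4. HN layers by μ_θ (5 steps, strictly decreasing):
  μ^(1)=45; μ^(2)=-10; μ^(3)=-21; μ^(4)=-32; μ^(5)=-54

((0, 0, 0, 0, 4); (0, 0, 0, 1, 0); (0, 2, 2, 0, 0); (0, 0, 1, 0, 0); (1, 0, 0, 0, 0))


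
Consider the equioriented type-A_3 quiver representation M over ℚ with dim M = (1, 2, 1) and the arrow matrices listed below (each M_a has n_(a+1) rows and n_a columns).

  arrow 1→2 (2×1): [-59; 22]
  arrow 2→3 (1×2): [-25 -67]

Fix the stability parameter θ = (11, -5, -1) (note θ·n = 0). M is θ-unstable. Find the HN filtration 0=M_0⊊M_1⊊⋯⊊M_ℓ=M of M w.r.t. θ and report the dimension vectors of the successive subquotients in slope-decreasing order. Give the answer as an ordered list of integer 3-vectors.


Via rank(M_{q-1}∘⋯∘M_p): M ≅ I[1,3], I[2,2].
μ_θ-semistable layers: μ^(1)=5/3; μ^(2)=-5

((1, 1, 1); (0, 1, 0))


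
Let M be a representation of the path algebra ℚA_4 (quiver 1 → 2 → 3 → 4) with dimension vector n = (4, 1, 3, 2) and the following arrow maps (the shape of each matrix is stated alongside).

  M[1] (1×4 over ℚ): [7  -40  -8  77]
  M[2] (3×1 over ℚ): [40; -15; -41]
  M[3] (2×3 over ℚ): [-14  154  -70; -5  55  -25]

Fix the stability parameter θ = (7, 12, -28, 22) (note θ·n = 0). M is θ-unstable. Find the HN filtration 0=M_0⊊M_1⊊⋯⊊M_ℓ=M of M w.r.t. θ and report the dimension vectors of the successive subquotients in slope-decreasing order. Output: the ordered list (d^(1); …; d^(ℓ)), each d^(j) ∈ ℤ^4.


Barcode: M ≅ I[1,1]^3, I[1,3], I[3,3], I[3,4], I[4,4]. HN layers by μ_θ (4 steps, strictly decreasing):
  μ^(1)=22; μ^(2)=7; μ^(3)=-3; μ^(4)=-28

((0, 0, 0, 2); (3, 0, 0, 0); (1, 1, 1, 0); (0, 0, 2, 0))


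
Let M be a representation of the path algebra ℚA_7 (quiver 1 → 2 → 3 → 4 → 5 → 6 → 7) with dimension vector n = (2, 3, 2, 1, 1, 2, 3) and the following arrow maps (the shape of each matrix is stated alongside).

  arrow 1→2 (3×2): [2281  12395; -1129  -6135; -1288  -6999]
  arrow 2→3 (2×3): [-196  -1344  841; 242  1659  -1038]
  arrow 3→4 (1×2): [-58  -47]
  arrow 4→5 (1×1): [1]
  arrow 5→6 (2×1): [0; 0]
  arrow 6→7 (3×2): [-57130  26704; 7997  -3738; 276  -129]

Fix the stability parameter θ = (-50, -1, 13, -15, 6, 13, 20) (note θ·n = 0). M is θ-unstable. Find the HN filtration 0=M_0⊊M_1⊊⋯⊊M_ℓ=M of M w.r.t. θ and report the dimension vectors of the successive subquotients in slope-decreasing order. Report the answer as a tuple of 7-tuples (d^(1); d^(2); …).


Barcode: M ≅ I[1,3], I[1,5], I[2,2], I[6,7]^2, I[7,7]. HN layers by μ_θ (5 steps, strictly decreasing):
  μ^(1)=20; μ^(2)=13; μ^(3)=6; μ^(4)=-1; μ^(5)=-50

((0, 0, 0, 0, 0, 0, 3); (0, 0, 1, 0, 0, 2, 0); (0, 0, 0, 0, 1, 0, 0); (0, 3, 1, 1, 0, 0, 0); (2, 0, 0, 0, 0, 0, 0))


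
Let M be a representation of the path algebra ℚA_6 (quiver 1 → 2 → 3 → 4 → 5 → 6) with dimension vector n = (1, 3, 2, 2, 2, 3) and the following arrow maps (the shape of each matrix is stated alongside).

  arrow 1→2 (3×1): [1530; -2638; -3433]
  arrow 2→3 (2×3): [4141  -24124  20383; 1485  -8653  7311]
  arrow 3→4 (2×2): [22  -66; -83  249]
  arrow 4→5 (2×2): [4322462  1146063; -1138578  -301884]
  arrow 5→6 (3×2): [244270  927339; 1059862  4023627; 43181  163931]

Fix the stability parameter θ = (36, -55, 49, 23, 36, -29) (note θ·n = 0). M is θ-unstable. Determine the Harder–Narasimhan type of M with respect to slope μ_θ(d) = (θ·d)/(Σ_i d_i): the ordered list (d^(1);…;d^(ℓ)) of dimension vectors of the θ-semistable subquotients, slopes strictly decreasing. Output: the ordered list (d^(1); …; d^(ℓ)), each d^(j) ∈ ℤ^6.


Interval decomposition of M: I[1,3], I[2,2], I[2,6], I[4,6], I[6,6].
HN type (ℓ=6): μ^(1)=49; μ^(2)=79/4; μ^(3)=10; μ^(4)=-19/2; μ^(5)=-29; μ^(6)=-55

((0, 0, 1, 0, 0, 0); (0, 0, 1, 1, 1, 1); (0, 0, 0, 1, 1, 1); (1, 1, 0, 0, 0, 0); (0, 0, 0, 0, 0, 1); (0, 2, 0, 0, 0, 0))


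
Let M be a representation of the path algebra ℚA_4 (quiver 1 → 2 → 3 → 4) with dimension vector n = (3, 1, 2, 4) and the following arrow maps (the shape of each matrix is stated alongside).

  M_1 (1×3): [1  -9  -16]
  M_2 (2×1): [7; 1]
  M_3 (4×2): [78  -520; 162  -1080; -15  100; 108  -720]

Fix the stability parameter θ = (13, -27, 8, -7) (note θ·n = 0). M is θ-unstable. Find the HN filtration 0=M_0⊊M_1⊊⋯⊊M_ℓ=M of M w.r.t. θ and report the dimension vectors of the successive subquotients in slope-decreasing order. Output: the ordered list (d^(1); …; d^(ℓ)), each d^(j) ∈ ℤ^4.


Via rank(M_{q-1}∘⋯∘M_p): M ≅ I[1,1]^2, I[1,4], I[3,3], I[4,4]^3.
μ_θ-semistable layers: μ^(1)=13; μ^(2)=8; μ^(3)=1/2; μ^(4)=-7

((2, 0, 0, 0); (0, 0, 1, 0); (0, 0, 1, 1); (1, 1, 0, 3))


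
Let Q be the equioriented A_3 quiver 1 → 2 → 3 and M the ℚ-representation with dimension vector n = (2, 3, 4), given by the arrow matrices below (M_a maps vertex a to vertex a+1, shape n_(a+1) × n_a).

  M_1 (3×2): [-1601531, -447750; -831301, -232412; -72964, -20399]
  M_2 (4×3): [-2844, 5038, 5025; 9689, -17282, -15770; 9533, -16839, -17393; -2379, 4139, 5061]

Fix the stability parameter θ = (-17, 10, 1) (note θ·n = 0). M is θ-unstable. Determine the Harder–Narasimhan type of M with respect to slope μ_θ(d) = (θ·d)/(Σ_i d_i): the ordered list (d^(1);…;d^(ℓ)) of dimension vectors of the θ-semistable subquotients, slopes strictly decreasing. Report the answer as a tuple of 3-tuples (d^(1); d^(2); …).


Interval decomposition of M: I[1,3]^2, I[2,3], I[3,3].
HN type (ℓ=3): μ^(1)=11/2; μ^(2)=1; μ^(3)=-17

((0, 3, 3); (0, 0, 1); (2, 0, 0))


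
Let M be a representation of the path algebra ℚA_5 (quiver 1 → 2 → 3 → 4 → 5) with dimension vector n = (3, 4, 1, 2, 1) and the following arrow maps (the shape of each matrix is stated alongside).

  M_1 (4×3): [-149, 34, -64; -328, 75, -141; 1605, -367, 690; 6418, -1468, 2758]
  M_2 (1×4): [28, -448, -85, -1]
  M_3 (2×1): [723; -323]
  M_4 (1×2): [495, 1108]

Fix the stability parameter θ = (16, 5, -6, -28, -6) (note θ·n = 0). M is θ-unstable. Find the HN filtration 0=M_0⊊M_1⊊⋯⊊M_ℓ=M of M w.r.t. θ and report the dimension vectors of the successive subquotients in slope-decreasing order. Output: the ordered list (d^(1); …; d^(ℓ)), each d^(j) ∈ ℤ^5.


Barcode: M ≅ I[1,2]^2, I[1,5], I[2,2], I[4,4]. HN layers by μ_θ (4 steps, strictly decreasing):
  μ^(1)=21/2; μ^(2)=5; μ^(3)=-19/5; μ^(4)=-28

((2, 2, 0, 0, 0); (0, 1, 0, 0, 0); (1, 1, 1, 1, 1); (0, 0, 0, 1, 0))


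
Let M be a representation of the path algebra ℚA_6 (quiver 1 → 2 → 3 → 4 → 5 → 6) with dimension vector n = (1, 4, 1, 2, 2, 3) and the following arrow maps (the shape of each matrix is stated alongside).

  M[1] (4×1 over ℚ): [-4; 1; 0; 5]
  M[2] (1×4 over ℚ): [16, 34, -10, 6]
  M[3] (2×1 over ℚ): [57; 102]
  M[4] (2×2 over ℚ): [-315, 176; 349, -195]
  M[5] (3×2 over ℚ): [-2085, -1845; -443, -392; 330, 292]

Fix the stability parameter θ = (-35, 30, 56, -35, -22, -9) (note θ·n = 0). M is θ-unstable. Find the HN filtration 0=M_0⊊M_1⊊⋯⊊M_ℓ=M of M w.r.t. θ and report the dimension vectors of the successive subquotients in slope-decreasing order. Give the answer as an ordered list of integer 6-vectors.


Interval decomposition of M: I[1,2], I[2,2]^2, I[2,6], I[4,6], I[6,6].
HN type (ℓ=5): μ^(1)=30; μ^(2)=4; μ^(3)=-9; μ^(4)=-22; μ^(5)=-35

((0, 3, 0, 0, 0, 0); (0, 1, 1, 1, 1, 1); (0, 0, 0, 0, 0, 2); (0, 0, 0, 0, 1, 0); (1, 0, 0, 1, 0, 0))


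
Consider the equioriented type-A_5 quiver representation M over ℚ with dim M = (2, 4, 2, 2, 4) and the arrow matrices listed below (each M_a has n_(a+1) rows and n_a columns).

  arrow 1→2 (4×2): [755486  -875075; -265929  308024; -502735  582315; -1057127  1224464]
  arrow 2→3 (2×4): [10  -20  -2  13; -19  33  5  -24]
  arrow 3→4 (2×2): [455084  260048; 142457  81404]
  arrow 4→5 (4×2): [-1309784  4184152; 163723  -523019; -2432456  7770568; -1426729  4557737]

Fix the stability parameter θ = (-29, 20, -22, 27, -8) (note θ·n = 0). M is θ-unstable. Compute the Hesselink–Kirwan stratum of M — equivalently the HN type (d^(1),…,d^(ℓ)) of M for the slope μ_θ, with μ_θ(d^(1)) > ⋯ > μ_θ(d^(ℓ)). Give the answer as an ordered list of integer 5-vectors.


Interval decomposition of M: I[1,2], I[1,5], I[2,2], I[2,3], I[4,4], I[5,5]^3.
HN type (ℓ=6): μ^(1)=27; μ^(2)=20; μ^(3)=19/2; μ^(4)=-1; μ^(5)=-8; μ^(6)=-29

((0, 0, 0, 1, 0); (0, 2, 0, 0, 0); (0, 0, 0, 1, 1); (0, 2, 2, 0, 0); (0, 0, 0, 0, 3); (2, 0, 0, 0, 0))


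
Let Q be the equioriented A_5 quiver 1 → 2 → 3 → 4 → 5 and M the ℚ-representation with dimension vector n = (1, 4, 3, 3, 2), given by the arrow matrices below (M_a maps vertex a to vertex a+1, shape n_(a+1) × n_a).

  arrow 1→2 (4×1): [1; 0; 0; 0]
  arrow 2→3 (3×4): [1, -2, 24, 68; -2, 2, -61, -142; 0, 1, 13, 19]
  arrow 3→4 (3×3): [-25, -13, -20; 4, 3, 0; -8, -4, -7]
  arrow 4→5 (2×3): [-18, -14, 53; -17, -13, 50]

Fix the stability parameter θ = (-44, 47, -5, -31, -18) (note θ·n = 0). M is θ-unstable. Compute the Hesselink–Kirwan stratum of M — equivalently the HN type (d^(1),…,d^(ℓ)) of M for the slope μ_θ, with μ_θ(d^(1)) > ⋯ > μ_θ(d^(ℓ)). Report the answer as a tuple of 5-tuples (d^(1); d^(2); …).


Via rank(M_{q-1}∘⋯∘M_p): M ≅ I[1,5], I[2,2], I[2,4], I[2,5].
μ_θ-semistable layers: μ^(1)=47; μ^(2)=11/3; μ^(3)=-7/4; μ^(4)=-44

((0, 1, 0, 0, 0); (0, 1, 1, 1, 0); (0, 2, 2, 2, 2); (1, 0, 0, 0, 0))


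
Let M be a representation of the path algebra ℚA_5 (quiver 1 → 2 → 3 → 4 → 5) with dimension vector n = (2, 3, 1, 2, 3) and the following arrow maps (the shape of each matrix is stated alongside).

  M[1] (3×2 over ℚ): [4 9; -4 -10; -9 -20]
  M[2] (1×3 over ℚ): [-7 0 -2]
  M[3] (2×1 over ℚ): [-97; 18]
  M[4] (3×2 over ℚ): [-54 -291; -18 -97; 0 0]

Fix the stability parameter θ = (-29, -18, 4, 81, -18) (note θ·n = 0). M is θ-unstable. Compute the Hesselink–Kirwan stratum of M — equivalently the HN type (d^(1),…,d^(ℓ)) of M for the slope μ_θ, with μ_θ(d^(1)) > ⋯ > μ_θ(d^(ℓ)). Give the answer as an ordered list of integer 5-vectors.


Interval decomposition of M: I[1,2], I[1,4], I[2,2], I[4,5], I[5,5]^2.
HN type (ℓ=5): μ^(1)=81; μ^(2)=63/2; μ^(3)=4; μ^(4)=-18; μ^(5)=-29

((0, 0, 0, 1, 0); (0, 0, 0, 1, 1); (0, 0, 1, 0, 0); (0, 3, 0, 0, 2); (2, 0, 0, 0, 0))


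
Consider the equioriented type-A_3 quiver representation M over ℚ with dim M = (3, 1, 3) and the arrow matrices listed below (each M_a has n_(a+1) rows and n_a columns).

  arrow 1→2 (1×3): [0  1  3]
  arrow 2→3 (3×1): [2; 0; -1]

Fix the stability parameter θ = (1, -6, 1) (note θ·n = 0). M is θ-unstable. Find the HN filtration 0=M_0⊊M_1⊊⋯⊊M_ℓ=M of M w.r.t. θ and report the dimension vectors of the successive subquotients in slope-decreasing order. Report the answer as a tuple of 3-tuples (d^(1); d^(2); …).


Interval decomposition of M: I[1,1]^2, I[1,3], I[3,3]^2.
HN type (ℓ=2): μ^(1)=1; μ^(2)=-5/2

((2, 0, 3); (1, 1, 0))


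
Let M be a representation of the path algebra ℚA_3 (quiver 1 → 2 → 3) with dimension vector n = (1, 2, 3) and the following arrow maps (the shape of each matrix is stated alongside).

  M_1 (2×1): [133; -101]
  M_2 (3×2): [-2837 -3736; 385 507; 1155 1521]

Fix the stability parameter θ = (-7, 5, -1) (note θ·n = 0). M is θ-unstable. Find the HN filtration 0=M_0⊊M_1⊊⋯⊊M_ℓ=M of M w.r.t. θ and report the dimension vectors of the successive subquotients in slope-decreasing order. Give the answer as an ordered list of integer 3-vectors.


Interval decomposition of M: I[1,3], I[2,3], I[3,3].
HN type (ℓ=3): μ^(1)=2; μ^(2)=-1; μ^(3)=-7

((0, 2, 2); (0, 0, 1); (1, 0, 0))


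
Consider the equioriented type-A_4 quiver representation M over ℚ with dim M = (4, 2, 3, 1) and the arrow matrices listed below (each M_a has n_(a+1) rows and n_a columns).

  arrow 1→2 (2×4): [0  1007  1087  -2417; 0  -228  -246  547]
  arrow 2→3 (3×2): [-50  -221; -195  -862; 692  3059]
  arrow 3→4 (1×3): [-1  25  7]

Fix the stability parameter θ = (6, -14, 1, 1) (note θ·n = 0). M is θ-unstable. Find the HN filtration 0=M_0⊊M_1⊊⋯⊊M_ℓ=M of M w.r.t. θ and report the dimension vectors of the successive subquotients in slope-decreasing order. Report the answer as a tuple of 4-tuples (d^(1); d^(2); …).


Interval decomposition of M: I[1,1]^2, I[1,3], I[1,4], I[3,3].
HN type (ℓ=3): μ^(1)=6; μ^(2)=1; μ^(3)=-4

((2, 0, 0, 0); (0, 0, 3, 1); (2, 2, 0, 0))


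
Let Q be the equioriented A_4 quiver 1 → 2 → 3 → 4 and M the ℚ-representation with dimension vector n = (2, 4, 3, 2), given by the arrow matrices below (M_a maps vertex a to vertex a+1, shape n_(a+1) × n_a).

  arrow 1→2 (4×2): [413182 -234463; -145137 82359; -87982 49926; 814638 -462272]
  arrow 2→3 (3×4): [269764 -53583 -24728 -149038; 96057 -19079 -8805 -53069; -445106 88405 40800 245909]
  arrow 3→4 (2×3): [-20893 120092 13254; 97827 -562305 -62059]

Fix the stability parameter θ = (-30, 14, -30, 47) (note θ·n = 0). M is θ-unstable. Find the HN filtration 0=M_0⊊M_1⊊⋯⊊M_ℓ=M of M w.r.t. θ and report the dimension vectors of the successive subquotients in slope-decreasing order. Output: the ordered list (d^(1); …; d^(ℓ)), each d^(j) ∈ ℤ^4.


Barcode: M ≅ I[1,4]^2, I[2,2], I[2,3]. HN layers by μ_θ (4 steps, strictly decreasing):
  μ^(1)=47; μ^(2)=14; μ^(3)=-8; μ^(4)=-30

((0, 0, 0, 2); (0, 1, 0, 0); (0, 3, 3, 0); (2, 0, 0, 0))


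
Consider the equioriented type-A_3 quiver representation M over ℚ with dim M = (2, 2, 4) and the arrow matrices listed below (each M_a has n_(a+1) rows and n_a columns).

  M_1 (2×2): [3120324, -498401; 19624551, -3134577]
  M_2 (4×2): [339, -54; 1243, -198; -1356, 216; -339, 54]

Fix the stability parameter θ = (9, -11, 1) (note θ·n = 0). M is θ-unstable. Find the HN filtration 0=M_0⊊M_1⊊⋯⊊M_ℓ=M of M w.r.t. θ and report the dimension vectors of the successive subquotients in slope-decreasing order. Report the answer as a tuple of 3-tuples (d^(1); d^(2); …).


Interval decomposition of M: I[1,2], I[1,3], I[3,3]^3.
HN type (ℓ=2): μ^(1)=1; μ^(2)=-1

((0, 0, 4); (2, 2, 0))


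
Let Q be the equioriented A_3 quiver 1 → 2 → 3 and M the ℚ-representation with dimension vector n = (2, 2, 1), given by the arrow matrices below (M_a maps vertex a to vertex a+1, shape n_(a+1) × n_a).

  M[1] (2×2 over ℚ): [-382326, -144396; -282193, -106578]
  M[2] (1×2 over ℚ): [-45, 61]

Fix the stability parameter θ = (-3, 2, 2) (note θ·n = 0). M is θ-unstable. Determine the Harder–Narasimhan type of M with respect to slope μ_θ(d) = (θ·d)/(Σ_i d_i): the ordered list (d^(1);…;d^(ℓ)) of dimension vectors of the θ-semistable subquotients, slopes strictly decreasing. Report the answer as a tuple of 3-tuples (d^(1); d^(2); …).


Via rank(M_{q-1}∘⋯∘M_p): M ≅ I[1,1], I[1,3], I[2,2].
μ_θ-semistable layers: μ^(1)=2; μ^(2)=-3

((0, 2, 1); (2, 0, 0))


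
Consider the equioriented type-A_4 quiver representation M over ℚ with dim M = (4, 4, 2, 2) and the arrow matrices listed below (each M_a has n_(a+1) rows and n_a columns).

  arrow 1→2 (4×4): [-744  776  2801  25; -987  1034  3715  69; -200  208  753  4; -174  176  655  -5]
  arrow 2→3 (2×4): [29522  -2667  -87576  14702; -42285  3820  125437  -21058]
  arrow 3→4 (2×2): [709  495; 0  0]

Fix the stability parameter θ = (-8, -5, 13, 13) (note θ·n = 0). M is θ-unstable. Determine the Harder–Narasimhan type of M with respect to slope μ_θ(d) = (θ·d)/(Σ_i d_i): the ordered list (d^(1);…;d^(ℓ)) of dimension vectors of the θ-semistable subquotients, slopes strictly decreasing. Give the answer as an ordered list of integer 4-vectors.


Interval decomposition of M: I[1,2]^2, I[1,3], I[1,4], I[4,4].
HN type (ℓ=3): μ^(1)=13; μ^(2)=-5; μ^(3)=-8

((0, 0, 2, 2); (0, 4, 0, 0); (4, 0, 0, 0))


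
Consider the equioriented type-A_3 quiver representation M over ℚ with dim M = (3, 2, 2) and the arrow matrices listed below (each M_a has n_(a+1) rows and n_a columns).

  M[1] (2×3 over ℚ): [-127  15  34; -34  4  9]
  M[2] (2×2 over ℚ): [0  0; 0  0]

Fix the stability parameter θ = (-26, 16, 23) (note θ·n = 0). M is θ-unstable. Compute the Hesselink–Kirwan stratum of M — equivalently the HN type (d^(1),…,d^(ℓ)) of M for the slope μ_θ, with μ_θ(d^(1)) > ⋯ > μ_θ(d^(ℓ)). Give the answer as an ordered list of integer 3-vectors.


Interval decomposition of M: I[1,1], I[1,2]^2, I[3,3]^2.
HN type (ℓ=3): μ^(1)=23; μ^(2)=16; μ^(3)=-26

((0, 0, 2); (0, 2, 0); (3, 0, 0))


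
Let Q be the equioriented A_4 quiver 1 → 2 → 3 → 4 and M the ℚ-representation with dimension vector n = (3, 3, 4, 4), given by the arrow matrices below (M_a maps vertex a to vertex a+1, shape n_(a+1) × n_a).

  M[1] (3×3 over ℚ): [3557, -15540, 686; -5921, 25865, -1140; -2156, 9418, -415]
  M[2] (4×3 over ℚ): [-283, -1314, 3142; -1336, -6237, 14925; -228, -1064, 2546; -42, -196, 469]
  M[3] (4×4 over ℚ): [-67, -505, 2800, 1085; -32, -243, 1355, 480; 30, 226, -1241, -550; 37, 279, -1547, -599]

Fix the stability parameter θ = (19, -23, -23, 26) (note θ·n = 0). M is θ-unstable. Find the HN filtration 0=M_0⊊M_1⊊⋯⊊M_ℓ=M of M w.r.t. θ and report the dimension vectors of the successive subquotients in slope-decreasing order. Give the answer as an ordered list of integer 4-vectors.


Via rank(M_{q-1}∘⋯∘M_p): M ≅ I[1,4]^3, I[3,4].
μ_θ-semistable layers: μ^(1)=26; μ^(2)=-9; μ^(3)=-23

((0, 0, 0, 4); (3, 3, 3, 0); (0, 0, 1, 0))


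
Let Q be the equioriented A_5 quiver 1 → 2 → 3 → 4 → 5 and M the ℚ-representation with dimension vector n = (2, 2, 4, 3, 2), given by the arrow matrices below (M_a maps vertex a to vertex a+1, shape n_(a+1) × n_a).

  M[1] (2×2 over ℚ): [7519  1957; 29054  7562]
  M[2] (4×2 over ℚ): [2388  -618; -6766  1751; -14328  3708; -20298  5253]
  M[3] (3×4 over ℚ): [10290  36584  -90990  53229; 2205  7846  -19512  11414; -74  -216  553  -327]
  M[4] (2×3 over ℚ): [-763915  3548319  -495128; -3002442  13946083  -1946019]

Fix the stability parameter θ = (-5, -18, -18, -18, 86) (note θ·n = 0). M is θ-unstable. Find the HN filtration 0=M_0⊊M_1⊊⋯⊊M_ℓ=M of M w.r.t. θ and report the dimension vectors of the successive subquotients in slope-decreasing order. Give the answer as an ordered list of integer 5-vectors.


Barcode: M ≅ I[1,1], I[1,2], I[2,5], I[3,3], I[3,4], I[3,5]. HN layers by μ_θ (4 steps, strictly decreasing):
  μ^(1)=86; μ^(2)=-5; μ^(3)=-23/2; μ^(4)=-18

((0, 0, 0, 0, 2); (1, 0, 0, 0, 0); (1, 1, 0, 0, 0); (0, 1, 4, 3, 0))


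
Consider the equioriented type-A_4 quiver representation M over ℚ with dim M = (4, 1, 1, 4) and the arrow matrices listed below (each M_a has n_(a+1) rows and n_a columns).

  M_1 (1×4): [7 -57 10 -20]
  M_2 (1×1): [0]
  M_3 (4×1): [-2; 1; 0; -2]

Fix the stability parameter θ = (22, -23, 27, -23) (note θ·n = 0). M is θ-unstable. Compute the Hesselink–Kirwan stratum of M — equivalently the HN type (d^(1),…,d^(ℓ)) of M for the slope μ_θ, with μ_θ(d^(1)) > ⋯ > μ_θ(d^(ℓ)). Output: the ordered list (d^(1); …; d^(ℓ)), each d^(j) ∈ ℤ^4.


Barcode: M ≅ I[1,1]^3, I[1,2], I[3,4], I[4,4]^3. HN layers by μ_θ (4 steps, strictly decreasing):
  μ^(1)=22; μ^(2)=2; μ^(3)=-1/2; μ^(4)=-23

((3, 0, 0, 0); (0, 0, 1, 1); (1, 1, 0, 0); (0, 0, 0, 3))


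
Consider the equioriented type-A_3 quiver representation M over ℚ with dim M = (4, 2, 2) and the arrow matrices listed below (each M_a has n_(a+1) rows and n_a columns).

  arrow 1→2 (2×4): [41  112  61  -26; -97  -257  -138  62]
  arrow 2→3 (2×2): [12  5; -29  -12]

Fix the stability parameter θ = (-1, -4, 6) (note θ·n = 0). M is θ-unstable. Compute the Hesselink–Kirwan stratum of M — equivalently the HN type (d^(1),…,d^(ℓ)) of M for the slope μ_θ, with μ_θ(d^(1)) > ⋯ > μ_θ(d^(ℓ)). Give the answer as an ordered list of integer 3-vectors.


Via rank(M_{q-1}∘⋯∘M_p): M ≅ I[1,1]^2, I[1,3]^2.
μ_θ-semistable layers: μ^(1)=6; μ^(2)=-1; μ^(3)=-5/2

((0, 0, 2); (2, 0, 0); (2, 2, 0))


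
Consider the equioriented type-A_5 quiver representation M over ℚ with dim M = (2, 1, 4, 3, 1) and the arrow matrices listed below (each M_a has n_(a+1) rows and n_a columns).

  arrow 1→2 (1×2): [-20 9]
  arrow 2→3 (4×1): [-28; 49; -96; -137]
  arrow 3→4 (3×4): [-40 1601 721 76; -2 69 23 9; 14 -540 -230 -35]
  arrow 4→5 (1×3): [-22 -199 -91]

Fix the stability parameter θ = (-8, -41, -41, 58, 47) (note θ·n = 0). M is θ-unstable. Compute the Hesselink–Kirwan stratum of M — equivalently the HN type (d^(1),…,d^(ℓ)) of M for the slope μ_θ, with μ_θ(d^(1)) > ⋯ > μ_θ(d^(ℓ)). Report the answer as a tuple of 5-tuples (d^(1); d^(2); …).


Interval decomposition of M: I[1,1], I[1,5], I[3,3], I[3,4]^2.
HN type (ℓ=5): μ^(1)=58; μ^(2)=105/2; μ^(3)=-8; μ^(4)=-30; μ^(5)=-41

((0, 0, 0, 2, 0); (0, 0, 0, 1, 1); (1, 0, 0, 0, 0); (1, 1, 1, 0, 0); (0, 0, 3, 0, 0))


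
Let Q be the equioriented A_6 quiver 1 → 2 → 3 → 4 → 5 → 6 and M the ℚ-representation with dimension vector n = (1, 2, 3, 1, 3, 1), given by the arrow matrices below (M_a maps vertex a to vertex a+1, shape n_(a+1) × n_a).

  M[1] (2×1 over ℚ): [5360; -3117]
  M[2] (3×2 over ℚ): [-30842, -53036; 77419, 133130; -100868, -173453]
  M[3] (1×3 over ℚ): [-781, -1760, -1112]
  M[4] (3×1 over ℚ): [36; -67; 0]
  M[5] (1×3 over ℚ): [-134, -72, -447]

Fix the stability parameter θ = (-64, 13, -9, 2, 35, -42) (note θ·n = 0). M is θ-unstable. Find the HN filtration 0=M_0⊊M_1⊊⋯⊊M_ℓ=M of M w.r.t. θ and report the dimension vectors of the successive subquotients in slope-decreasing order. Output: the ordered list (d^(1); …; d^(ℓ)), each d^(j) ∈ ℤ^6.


Barcode: M ≅ I[1,5], I[2,3], I[3,3], I[5,5], I[5,6]. HN layers by μ_θ (5 steps, strictly decreasing):
  μ^(1)=35; μ^(2)=2; μ^(3)=-7/2; μ^(4)=-9; μ^(5)=-64

((0, 0, 0, 0, 2, 0); (0, 2, 2, 1, 0, 0); (0, 0, 0, 0, 1, 1); (0, 0, 1, 0, 0, 0); (1, 0, 0, 0, 0, 0))


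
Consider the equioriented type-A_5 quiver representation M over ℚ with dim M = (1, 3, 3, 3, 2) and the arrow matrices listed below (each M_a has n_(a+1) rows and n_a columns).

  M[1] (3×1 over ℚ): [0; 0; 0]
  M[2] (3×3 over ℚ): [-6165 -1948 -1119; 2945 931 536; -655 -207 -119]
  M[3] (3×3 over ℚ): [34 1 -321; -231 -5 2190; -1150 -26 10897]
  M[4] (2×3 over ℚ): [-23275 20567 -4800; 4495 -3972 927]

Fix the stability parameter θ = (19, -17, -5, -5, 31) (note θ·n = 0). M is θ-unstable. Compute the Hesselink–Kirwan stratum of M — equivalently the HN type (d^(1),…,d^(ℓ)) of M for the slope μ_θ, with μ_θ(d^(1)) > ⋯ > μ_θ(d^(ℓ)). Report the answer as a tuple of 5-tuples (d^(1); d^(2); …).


Via rank(M_{q-1}∘⋯∘M_p): M ≅ I[1,1], I[2,4], I[2,5]^2.
μ_θ-semistable layers: μ^(1)=31; μ^(2)=19; μ^(3)=-5; μ^(4)=-17

((0, 0, 0, 0, 2); (1, 0, 0, 0, 0); (0, 0, 3, 3, 0); (0, 3, 0, 0, 0))


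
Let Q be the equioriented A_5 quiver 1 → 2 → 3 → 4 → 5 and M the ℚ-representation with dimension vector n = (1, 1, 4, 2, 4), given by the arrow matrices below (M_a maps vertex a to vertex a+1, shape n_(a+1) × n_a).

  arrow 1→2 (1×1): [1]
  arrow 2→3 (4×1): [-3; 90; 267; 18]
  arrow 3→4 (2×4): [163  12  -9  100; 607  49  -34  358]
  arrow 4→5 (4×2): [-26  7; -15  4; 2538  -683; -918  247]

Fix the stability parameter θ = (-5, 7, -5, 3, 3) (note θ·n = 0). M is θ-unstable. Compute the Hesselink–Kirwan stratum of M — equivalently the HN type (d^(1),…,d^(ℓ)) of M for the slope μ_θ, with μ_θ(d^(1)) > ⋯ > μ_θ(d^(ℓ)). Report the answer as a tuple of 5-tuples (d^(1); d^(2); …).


Interval decomposition of M: I[1,5], I[3,3]^2, I[3,5], I[5,5]^2.
HN type (ℓ=3): μ^(1)=3; μ^(2)=1; μ^(3)=-5

((0, 0, 0, 2, 4); (0, 1, 1, 0, 0); (1, 0, 3, 0, 0))


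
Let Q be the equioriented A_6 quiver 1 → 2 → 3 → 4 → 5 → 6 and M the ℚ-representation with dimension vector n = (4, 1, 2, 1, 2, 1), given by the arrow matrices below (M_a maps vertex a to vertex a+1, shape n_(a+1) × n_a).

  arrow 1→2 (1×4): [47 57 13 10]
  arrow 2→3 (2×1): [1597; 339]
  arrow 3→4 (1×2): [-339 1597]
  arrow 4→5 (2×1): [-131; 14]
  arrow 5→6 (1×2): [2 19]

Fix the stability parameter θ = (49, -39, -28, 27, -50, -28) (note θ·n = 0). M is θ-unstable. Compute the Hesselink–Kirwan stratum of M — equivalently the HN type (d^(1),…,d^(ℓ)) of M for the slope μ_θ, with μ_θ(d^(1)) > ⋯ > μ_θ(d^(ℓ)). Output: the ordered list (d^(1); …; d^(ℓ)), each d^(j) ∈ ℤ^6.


Barcode: M ≅ I[1,1]^3, I[1,3], I[3,6], I[5,5]. HN layers by μ_θ (5 steps, strictly decreasing):
  μ^(1)=49; μ^(2)=-6; μ^(3)=-17; μ^(4)=-28; μ^(5)=-50

((3, 0, 0, 0, 0, 0); (1, 1, 1, 0, 0, 0); (0, 0, 0, 1, 1, 1); (0, 0, 1, 0, 0, 0); (0, 0, 0, 0, 1, 0))


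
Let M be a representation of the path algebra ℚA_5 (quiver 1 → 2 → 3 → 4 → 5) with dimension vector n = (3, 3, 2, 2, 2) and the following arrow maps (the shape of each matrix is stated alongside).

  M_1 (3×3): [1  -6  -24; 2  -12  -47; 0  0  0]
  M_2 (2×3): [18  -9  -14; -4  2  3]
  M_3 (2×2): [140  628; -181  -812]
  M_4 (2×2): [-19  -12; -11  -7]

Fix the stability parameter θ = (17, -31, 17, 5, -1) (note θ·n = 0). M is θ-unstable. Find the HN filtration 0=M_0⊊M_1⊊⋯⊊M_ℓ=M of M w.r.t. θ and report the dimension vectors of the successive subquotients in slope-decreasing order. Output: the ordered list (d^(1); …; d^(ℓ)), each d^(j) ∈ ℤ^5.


Interval decomposition of M: I[1,1], I[1,2], I[1,5], I[2,5].
HN type (ℓ=4): μ^(1)=17; μ^(2)=7; μ^(3)=-7; μ^(4)=-31

((1, 0, 0, 0, 0); (0, 0, 2, 2, 2); (2, 2, 0, 0, 0); (0, 1, 0, 0, 0))


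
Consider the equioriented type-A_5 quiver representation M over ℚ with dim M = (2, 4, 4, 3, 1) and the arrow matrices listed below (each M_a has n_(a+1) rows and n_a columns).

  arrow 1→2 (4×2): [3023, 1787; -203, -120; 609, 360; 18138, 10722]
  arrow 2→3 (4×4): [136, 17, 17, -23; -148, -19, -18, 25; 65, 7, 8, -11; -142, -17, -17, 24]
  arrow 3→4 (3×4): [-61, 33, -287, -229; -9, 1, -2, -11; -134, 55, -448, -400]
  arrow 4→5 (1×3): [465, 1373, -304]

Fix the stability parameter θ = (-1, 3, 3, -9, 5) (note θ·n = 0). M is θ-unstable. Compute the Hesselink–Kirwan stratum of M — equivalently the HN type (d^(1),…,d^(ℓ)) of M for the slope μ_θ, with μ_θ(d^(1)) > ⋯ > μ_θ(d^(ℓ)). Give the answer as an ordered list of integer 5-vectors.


Barcode: M ≅ I[1,4], I[1,5], I[2,3], I[2,4]. HN layers by μ_θ (3 steps, strictly decreasing):
  μ^(1)=5; μ^(2)=3; μ^(3)=-1

((0, 0, 0, 0, 1); (0, 1, 1, 0, 0); (2, 3, 3, 3, 0))


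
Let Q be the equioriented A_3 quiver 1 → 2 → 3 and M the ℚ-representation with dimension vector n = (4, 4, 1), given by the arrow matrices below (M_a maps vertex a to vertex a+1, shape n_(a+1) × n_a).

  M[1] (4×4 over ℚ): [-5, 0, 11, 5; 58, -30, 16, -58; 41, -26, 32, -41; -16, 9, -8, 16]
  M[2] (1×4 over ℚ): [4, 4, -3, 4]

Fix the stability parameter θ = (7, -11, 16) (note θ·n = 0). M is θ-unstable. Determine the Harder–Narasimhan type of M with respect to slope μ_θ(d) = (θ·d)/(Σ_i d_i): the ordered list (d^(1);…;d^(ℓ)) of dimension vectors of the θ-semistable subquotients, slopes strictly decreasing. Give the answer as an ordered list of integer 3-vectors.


Barcode: M ≅ I[1,1], I[1,2]^2, I[1,3], I[2,2]. HN layers by μ_θ (4 steps, strictly decreasing):
  μ^(1)=16; μ^(2)=7; μ^(3)=-2; μ^(4)=-11

((0, 0, 1); (1, 0, 0); (3, 3, 0); (0, 1, 0))


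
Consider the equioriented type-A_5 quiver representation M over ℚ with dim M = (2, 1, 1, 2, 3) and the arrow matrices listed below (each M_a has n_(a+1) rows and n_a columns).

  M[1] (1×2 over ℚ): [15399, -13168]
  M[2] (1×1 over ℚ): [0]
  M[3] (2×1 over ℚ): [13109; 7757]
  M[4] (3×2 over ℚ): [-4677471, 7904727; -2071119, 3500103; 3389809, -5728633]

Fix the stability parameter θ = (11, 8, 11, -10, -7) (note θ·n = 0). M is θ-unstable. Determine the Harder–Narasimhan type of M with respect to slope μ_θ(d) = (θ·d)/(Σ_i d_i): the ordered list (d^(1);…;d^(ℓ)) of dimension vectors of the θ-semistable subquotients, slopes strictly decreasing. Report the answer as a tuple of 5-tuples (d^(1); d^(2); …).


Via rank(M_{q-1}∘⋯∘M_p): M ≅ I[1,1], I[1,2], I[3,4], I[4,5], I[5,5]^2.
μ_θ-semistable layers: μ^(1)=11; μ^(2)=19/2; μ^(3)=1/2; μ^(4)=-7; μ^(5)=-10

((1, 0, 0, 0, 0); (1, 1, 0, 0, 0); (0, 0, 1, 1, 0); (0, 0, 0, 0, 3); (0, 0, 0, 1, 0))


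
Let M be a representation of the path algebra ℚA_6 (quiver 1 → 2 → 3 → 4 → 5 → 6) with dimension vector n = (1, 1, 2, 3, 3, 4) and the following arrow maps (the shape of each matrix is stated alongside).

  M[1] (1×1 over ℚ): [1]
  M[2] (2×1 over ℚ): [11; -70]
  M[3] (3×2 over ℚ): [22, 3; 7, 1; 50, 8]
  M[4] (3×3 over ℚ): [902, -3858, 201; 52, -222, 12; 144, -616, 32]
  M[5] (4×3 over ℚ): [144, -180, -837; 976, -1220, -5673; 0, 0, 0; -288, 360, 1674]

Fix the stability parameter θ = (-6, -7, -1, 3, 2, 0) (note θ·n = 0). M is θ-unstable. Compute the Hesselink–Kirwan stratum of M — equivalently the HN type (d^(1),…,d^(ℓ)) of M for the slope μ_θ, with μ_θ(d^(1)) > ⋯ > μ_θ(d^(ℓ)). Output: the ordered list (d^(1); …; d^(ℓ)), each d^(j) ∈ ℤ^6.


Via rank(M_{q-1}∘⋯∘M_p): M ≅ I[1,5], I[3,4], I[4,5], I[5,6], I[6,6]^3.
μ_θ-semistable layers: μ^(1)=3; μ^(2)=5/2; μ^(3)=1; μ^(4)=0; μ^(5)=-1; μ^(6)=-13/2

((0, 0, 0, 1, 0, 0); (0, 0, 0, 2, 2, 0); (0, 0, 0, 0, 1, 1); (0, 0, 0, 0, 0, 3); (0, 0, 2, 0, 0, 0); (1, 1, 0, 0, 0, 0))
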